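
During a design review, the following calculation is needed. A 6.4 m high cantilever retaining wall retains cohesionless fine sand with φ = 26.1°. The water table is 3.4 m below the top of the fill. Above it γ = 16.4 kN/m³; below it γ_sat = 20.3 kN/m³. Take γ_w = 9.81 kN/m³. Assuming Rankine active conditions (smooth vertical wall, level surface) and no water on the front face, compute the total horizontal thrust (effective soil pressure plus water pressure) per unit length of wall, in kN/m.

K_a = tan²(45° − φ/2) = 0.3889.
γ' = 20.3 − 9.81 = 10.49 kN/m³. Depth below WT = 3.0 m.
σ'_h at WT = K_a γ d_w = 21.69 kPa; at base = 21.69 + K_a γ' × 3.0 = 33.93 kPa.
P₁ (0–3.4 m) = ½×21.69×3.4 = 36.87. P₂ (3.4–6.4 m) = ½(21.69+33.93)×3.0 = 83.42.
P_w = ½ γ_w h₂² = 0.5×9.81×3.0² = 44.14. Total = 36.87+83.42+44.14 = 164.4 kN/m.

164 kN/m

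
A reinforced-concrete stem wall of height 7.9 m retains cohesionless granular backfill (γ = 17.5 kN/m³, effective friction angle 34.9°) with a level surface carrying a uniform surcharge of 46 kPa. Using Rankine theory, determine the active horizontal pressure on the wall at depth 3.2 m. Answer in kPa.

27.8 kPa

K_a = (1 − sin φ)/(1 + sin φ) = 0.2721.
σ_v = γz + q = 17.5 × 3.2 + 46 = 102.0 kPa.
σ_h = K_a σ_v = 0.2721 × 102.0 = 27.76 kPa.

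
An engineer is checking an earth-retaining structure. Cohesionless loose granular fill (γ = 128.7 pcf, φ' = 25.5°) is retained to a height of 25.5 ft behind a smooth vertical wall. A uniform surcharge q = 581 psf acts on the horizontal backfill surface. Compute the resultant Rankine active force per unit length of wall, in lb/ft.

K_a = tan²(45° − φ/2) = 0.3981.
Soil triangle: ½ K_a γ H² = 0.5×0.3981×128.7×25.5² = 16660 lb/ft.
Surcharge rectangle: K_a q H = 0.3981×581×25.5 = 5898 lb/ft.
Total = 16660 + 5898 = 22560 lb/ft.

22600 lb/ft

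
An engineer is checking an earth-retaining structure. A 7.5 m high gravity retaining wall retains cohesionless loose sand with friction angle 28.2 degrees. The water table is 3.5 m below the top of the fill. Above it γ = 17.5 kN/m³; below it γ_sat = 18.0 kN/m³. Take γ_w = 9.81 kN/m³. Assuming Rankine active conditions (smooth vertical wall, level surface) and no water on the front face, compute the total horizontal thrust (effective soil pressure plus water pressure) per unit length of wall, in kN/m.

K_a = tan²(45° − φ/2) = 0.3582.
γ' = 18.0 − 9.81 = 8.190 kN/m³. Depth below WT = 4.0 m.
σ'_h at WT = K_a γ d_w = 21.94 kPa; at base = 21.94 + K_a γ' × 4.0 = 33.67 kPa.
P₁ (0–3.5 m) = ½×21.94×3.5 = 38.39. P₂ (3.5–7.5 m) = ½(21.94+33.67)×4.0 = 111.2.
P_w = ½ γ_w h₂² = 0.5×9.81×4.0² = 78.48. Total = 38.39+111.2+78.48 = 228.1 kN/m.

228 kN/m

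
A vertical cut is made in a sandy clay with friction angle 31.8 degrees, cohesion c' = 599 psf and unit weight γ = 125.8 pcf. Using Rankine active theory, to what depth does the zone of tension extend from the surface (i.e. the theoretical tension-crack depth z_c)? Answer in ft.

17.1 ft

K_a = tan²(45° − 31.8°/2) = 0.3098; √K_a = 0.5566.
The active pressure is zero where K_a γ z = 2c√K_a, so z_c = 2c/(γ√K_a) = 2×599/(125.8×0.5566) = 17.11 ft.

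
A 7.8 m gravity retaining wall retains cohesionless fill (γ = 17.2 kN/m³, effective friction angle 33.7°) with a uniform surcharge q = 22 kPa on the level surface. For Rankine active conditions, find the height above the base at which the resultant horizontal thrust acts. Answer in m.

2.92 m

K_a = 0.2863.
Triangular part P₁ = ½K_aγH² = 149.8 at H/3 = 2.600 m; rectangular part P₂ = K_a q H = 49.13 at H/2 = 3.900 m.
ȳ = (P₁·2.600 + P₂·3.900)/(P₁+P₂) = 2.921 m.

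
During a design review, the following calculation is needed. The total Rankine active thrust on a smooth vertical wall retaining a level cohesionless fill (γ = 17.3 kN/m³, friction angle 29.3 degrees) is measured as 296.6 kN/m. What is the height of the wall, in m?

K_a = 0.3428. P_a = ½ K_a γ H² ⇒ H = √(2P_a/(K_a γ)).
H = √(2×296.6/(0.3428×17.3)) = 10.00 m.

10.0 m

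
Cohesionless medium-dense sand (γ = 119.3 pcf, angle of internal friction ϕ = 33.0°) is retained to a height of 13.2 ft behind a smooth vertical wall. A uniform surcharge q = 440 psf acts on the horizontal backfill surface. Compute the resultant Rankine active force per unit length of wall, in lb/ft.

K_a = tan²(45° − φ/2) = 0.2948.
Soil triangle: ½ K_a γ H² = 0.5×0.2948×119.3×13.2² = 3064 lb/ft.
Surcharge rectangle: K_a q H = 0.2948×440×13.2 = 1712 lb/ft.
Total = 3064 + 1712 = 4776 lb/ft.

4780 lb/ft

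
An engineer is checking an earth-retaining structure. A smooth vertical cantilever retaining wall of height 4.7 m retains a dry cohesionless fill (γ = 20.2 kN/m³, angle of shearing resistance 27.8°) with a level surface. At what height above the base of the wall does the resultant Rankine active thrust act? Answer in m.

K_a = 0.3639.
The pressure distribution is triangular, so the resultant acts at H/3 above the base = 4.7/3 = 1.567 m.

1.57 m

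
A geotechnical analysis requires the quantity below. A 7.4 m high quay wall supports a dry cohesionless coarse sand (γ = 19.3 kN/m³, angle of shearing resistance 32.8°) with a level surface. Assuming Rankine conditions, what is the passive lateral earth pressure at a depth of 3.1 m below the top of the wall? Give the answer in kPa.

K_p = (1 + sin φ)/(1 − sin φ) = 3.364.
σ_h = K_p γ z = 3.364 × 19.3 × 3.1 = 201.3 kPa.

201 kPa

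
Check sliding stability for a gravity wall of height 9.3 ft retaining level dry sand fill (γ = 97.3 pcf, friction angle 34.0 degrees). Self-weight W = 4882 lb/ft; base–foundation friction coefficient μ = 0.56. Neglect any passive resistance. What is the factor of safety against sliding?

K_a = tan²(45° − 34.0°/2) = 0.2827.
P_a = ½K_aγH² = 0.5×0.2827×97.3×9.3² = 1190 lb/ft, acting at H/3 = 3.100 ft above the base.
FS_sliding = μW / P_a = 0.56×4882 / 1190 = 2.298.

2.30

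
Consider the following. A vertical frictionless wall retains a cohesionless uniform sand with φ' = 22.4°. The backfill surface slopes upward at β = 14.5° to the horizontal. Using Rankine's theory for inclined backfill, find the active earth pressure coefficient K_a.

K_a = cos β · (cos β − √(cos²β − cos²φ)) / (cos β + √(cos²β − cos²φ)).
cos β = 0.9681, cos φ = 0.9245, √(cos²β − cos²φ) = 0.2873.
K_a = 0.9681 × (0.9681 − 0.2873)/(0.9681 + 0.2873) = 0.5251.

0.525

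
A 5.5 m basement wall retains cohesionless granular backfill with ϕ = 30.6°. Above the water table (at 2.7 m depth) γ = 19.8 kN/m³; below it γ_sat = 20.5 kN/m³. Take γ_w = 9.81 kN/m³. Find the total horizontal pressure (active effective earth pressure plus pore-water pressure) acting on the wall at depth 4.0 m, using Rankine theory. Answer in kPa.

34.7 kPa

K_a = (1 − sin φ)/(1 + sin φ) = 0.3253.
γ' = 20.5 − 9.81 = 10.69 kN/m³.
Effective vertical stress at 4.0 m: σ'_v = 19.8×2.7 + 10.69×1.30 = 67.36 kPa.
σ'_h = K_a σ'_v = 0.3253 × 67.36 = 21.91 kPa; u = γ_w × 1.30 = 12.75 kPa.
Total σ_h = 21.91 + 12.75 = 34.67 kPa.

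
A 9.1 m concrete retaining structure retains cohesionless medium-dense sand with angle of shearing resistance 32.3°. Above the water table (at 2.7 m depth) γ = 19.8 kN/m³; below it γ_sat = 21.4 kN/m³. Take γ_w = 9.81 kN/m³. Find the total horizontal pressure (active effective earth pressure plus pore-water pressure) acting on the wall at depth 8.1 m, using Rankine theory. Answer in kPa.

88.2 kPa

K_a = (1 − sin φ)/(1 + sin φ) = 0.3035.
γ' = 21.4 − 9.81 = 11.59 kN/m³.
Effective vertical stress at 8.1 m: σ'_v = 19.8×2.7 + 11.59×5.40 = 116.0 kPa.
σ'_h = K_a σ'_v = 0.3035 × 116.0 = 35.22 kPa; u = γ_w × 5.40 = 52.97 kPa.
Total σ_h = 35.22 + 52.97 = 88.19 kPa.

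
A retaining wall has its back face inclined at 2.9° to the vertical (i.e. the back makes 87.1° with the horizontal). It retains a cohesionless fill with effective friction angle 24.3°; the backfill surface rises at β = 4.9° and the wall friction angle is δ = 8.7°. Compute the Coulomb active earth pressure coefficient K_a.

K_a = sin²(α+φ) / [sin²α · sin(α−δ) · (1 + √{sin(φ+δ)sin(φ−β) / (sin(α−δ)sin(α+β))})²].
With α = 87.1°, φ = 24.3°, δ = 8.7°, β = 4.9°: K_a = 0.4339.

0.434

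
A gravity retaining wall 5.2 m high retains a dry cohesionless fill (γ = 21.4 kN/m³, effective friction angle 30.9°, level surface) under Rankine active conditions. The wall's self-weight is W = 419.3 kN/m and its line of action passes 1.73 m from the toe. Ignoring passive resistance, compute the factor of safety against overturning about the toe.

K_a = tan²(45° − 30.9°/2) = 0.3214.
P_a = ½K_aγH² = 0.5×0.3214×21.4×5.2² = 92.99 kN/m, acting at H/3 = 1.733 m above the base.
Overturning moment M_o = P_a × H/3 = 92.99 × 1.733 = 161.2.
Resisting moment M_r = W × 1.73 = 419.3 × 1.73 = 725.4.
FS_overturning = M_r/M_o = 725.4/161.2 = 4.500.

4.50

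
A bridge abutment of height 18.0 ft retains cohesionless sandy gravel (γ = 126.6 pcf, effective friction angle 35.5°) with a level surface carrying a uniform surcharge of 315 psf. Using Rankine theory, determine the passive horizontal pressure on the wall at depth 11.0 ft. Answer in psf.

6440 psf

K_p = (1 + sin φ)/(1 − sin φ) = 3.770.
σ_v = γz + q = 126.6 × 11.0 + 315 = 1708 psf.
σ_h = K_p σ_v = 3.770 × 1708 = 6437 psf.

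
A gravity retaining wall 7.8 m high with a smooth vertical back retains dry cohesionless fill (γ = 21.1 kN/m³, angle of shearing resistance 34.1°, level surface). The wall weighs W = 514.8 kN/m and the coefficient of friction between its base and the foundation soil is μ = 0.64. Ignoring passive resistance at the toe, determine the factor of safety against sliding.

K_a = tan²(45° − 34.1°/2) = 0.2815.
P_a = ½K_aγH² = 0.5×0.2815×21.1×7.8² = 180.7 kN/m, acting at H/3 = 2.600 m above the base.
FS_sliding = μW / P_a = 0.64×514.8 / 180.7 = 1.823.

1.82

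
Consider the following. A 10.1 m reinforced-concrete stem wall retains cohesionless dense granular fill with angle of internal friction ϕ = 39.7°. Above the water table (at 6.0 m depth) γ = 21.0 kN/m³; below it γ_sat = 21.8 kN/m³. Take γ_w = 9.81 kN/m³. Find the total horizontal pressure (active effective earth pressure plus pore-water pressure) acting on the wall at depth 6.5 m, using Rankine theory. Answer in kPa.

K_a = (1 − sin φ)/(1 + sin φ) = 0.2204.
γ' = 21.8 − 9.81 = 11.99 kN/m³.
Effective vertical stress at 6.5 m: σ'_v = 21.0×6.0 + 11.99×0.500 = 132.0 kPa.
σ'_h = K_a σ'_v = 0.2204 × 132.0 = 29.10 kPa; u = γ_w × 0.500 = 4.905 kPa.
Total σ_h = 29.10 + 4.905 = 34.00 kPa.

34.0 kPa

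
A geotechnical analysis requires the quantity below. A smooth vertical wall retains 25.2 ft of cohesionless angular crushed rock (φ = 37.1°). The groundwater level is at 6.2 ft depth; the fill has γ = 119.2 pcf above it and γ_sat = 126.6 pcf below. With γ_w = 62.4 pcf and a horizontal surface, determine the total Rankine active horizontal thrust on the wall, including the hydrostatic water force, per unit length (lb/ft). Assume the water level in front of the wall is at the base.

18200 lb/ft

K_a = tan²(45° − φ/2) = 0.2475.
γ' = 126.6 − 62.4 = 64.20 pcf. Depth below WT = 19.0 ft.
σ'_h at WT = K_a γ d_w = 182.9 psf; at base = 182.9 + K_a γ' × 19.0 = 484.8 psf.
P₁ (0–6.2 ft) = ½×182.9×6.2 = 567.0. P₂ (6.2–25.2 ft) = ½(182.9+484.8)×19.0 = 6343.
P_w = ½ γ_w h₂² = 0.5×62.4×19.0² = 11260. Total = 567.0+6343+11260 = 18170 lb/ft.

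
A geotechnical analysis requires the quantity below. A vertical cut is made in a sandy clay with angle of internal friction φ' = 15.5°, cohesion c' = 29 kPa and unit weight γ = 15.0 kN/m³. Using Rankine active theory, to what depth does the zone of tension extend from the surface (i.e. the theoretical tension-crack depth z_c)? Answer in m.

K_a = tan²(45° − 15.5°/2) = 0.5782; √K_a = 0.7604.
The active pressure is zero where K_a γ z = 2c√K_a, so z_c = 2c/(γ√K_a) = 2×29/(15.0×0.7604) = 5.085 m.

5.08 m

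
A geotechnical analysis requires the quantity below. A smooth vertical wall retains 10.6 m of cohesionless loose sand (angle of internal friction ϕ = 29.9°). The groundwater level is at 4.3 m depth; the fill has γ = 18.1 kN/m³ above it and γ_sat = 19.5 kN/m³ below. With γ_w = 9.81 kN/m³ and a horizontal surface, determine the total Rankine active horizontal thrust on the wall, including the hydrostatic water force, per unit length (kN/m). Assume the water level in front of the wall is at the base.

K_a = tan²(45° − φ/2) = 0.3347.
γ' = 19.5 − 9.81 = 9.690 kN/m³. Depth below WT = 6.3 m.
σ'_h at WT = K_a γ d_w = 26.05 kPa; at base = 26.05 + K_a γ' × 6.3 = 46.48 kPa.
P₁ (0–4.3 m) = ½×26.05×4.3 = 56.00. P₂ (4.3–10.6 m) = ½(26.05+46.48)×6.3 = 228.5.
P_w = ½ γ_w h₂² = 0.5×9.81×6.3² = 194.7. Total = 56.00+228.5+194.7 = 479.1 kN/m.

479 kN/m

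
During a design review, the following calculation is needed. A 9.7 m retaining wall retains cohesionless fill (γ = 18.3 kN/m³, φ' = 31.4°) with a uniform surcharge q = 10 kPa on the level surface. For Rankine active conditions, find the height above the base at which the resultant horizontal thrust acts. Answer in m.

3.40 m

K_a = 0.3149.
Triangular part P₁ = ½K_aγH² = 271.1 at H/3 = 3.233 m; rectangular part P₂ = K_a q H = 30.55 at H/2 = 4.850 m.
ȳ = (P₁·3.233 + P₂·4.850)/(P₁+P₂) = 3.397 m.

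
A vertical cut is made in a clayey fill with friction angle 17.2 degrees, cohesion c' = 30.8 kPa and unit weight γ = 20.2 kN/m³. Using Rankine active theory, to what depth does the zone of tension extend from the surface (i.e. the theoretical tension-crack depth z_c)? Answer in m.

4.14 m

K_a = tan²(45° − 17.2°/2) = 0.5436; √K_a = 0.7373.
The active pressure is zero where K_a γ z = 2c√K_a, so z_c = 2c/(γ√K_a) = 2×30.8/(20.2×0.7373) = 4.136 m.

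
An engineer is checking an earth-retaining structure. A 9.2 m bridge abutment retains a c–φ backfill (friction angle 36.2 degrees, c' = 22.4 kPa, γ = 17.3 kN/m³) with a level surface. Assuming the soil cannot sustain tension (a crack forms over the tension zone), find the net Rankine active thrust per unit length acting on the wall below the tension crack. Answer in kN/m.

37.3 kN/m

K_a = 0.2574; √K_a = 0.5073.
Tension-crack depth z_c = 2c/(γ√K_a) = 2×22.4/(17.3×0.5073) = 5.104 m.
σ_a at base = K_a γ H − 2c√K_a = 0.2574×17.3×9.2 − 2×22.4×0.5073 = 18.24 kPa.
P_a = ½ × 18.24 × (H − z_c) = 0.5×18.24×4.096 = 37.35 kN/m.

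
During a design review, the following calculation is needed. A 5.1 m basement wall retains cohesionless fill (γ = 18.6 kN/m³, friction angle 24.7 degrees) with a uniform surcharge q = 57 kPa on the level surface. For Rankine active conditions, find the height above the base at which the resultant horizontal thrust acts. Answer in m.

2.16 m

K_a = 0.4106.
Triangular part P₁ = ½K_aγH² = 99.31 at H/3 = 1.700 m; rectangular part P₂ = K_a q H = 119.4 at H/2 = 2.550 m.
ȳ = (P₁·1.700 + P₂·2.550)/(P₁+P₂) = 2.164 m.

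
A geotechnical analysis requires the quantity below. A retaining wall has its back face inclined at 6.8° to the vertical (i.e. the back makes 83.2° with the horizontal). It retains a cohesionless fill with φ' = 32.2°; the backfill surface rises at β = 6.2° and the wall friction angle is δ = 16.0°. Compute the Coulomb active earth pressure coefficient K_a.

0.353

K_a = sin²(α+φ) / [sin²α · sin(α−δ) · (1 + √{sin(φ+δ)sin(φ−β) / (sin(α−δ)sin(α+β))})²].
With α = 83.2°, φ = 32.2°, δ = 16.0°, β = 6.2°: K_a = 0.3527.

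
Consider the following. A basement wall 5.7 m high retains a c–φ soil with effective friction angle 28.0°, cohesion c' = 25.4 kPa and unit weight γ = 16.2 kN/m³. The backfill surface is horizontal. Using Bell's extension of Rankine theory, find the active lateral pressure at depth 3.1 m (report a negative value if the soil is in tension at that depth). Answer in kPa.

-12.4 kPa

K_a = (1 − sin φ)/(1 + sin φ) = 0.3610.
σ_a = K_a γ z − 2c√K_a = 0.3610×16.2×3.1 − 2×25.4×0.6009 = -12.39 kPa.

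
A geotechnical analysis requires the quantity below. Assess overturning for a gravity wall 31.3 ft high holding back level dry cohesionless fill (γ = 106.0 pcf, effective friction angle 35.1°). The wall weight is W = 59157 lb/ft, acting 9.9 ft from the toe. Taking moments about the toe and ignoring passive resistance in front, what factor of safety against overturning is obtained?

K_a = tan²(45° − 35.1°/2) = 0.2698.
P_a = ½K_aγH² = 0.5×0.2698×106.0×31.3² = 14010 lb/ft, acting at H/3 = 10.43 ft above the base.
Overturning moment M_o = P_a × H/3 = 14010 × 10.43 = 146200.
Resisting moment M_r = W × 9.9 = 59157 × 9.9 = 585700.
FS_overturning = M_r/M_o = 585700/146200 = 4.006.

4.01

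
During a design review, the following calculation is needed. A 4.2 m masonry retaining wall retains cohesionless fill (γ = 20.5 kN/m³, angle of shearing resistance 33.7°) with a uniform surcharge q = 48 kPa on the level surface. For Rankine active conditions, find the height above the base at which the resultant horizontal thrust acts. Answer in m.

1.77 m

K_a = 0.2863.
Triangular part P₁ = ½K_aγH² = 51.77 at H/3 = 1.400 m; rectangular part P₂ = K_a q H = 57.72 at H/2 = 2.100 m.
ȳ = (P₁·1.400 + P₂·2.100)/(P₁+P₂) = 1.769 m.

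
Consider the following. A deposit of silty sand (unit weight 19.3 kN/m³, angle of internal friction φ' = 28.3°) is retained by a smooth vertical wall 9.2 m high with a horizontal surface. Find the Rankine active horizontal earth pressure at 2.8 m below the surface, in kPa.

19.3 kPa

K_a = (1 − sin φ)/(1 + sin φ) = 0.3568.
σ_h = K_a γ z = 0.3568 × 19.3 × 2.8 = 19.28 kPa.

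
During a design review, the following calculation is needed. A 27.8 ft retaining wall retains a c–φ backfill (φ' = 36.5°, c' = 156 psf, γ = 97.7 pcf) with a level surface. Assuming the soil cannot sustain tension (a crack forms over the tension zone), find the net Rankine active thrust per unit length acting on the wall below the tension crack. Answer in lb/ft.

5720 lb/ft

K_a = 0.2541; √K_a = 0.5040.
Tension-crack depth z_c = 2c/(γ√K_a) = 2×156/(97.7×0.5040) = 6.336 ft.
σ_a at base = K_a γ H − 2c√K_a = 0.2541×97.7×27.8 − 2×156×0.5040 = 532.8 psf.
P_a = ½ × 532.8 × (H − z_c) = 0.5×532.8×21.46 = 5718 lb/ft.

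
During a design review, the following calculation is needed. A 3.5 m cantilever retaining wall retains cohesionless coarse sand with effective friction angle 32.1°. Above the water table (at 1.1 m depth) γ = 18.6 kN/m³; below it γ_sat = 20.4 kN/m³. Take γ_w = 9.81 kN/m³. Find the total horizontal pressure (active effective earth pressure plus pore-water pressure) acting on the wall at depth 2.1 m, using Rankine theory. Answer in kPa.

K_a = (1 − sin φ)/(1 + sin φ) = 0.3060.
γ' = 20.4 − 9.81 = 10.59 kN/m³.
Effective vertical stress at 2.1 m: σ'_v = 18.6×1.1 + 10.59×1.00 = 31.05 kPa.
σ'_h = K_a σ'_v = 0.3060 × 31.05 = 9.501 kPa; u = γ_w × 1.00 = 9.810 kPa.
Total σ_h = 9.501 + 9.810 = 19.31 kPa.

19.3 kPa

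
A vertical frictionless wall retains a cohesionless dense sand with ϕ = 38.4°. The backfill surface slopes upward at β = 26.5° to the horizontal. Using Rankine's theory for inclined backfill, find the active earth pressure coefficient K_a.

K_a = cos β · (cos β − √(cos²β − cos²φ)) / (cos β + √(cos²β − cos²φ)).
cos β = 0.8949, cos φ = 0.7837, √(cos²β − cos²φ) = 0.4321.
K_a = 0.8949 × (0.8949 − 0.4321)/(0.8949 + 0.4321) = 0.3121.

0.312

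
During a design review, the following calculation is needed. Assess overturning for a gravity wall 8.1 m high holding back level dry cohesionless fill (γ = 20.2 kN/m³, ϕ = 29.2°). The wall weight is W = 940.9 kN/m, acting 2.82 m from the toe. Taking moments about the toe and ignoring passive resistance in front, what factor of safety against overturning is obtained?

K_a = tan²(45° − 29.2°/2) = 0.3442.
P_a = ½K_aγH² = 0.5×0.3442×20.2×8.1² = 228.1 kN/m, acting at H/3 = 2.700 m above the base.
Overturning moment M_o = P_a × H/3 = 228.1 × 2.700 = 615.9.
Resisting moment M_r = W × 2.82 = 940.9 × 2.82 = 2653.
FS_overturning = M_r/M_o = 2653/615.9 = 4.308.

4.31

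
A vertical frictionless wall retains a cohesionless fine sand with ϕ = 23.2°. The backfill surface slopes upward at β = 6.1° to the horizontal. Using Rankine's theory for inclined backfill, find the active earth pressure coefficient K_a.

K_a = cos β · (cos β − √(cos²β − cos²φ)) / (cos β + √(cos²β − cos²φ)).
cos β = 0.9943, cos φ = 0.9191, √(cos²β − cos²φ) = 0.3793.
K_a = 0.9943 × (0.9943 − 0.3793)/(0.9943 + 0.3793) = 0.4452.

0.445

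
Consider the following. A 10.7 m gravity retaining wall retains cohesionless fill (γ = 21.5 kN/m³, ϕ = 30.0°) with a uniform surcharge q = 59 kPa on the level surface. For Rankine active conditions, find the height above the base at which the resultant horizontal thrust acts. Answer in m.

K_a = 0.3333.
Triangular part P₁ = ½K_aγH² = 410.3 at H/3 = 3.567 m; rectangular part P₂ = K_a q H = 210.4 at H/2 = 5.350 m.
ȳ = (P₁·3.567 + P₂·5.350)/(P₁+P₂) = 4.171 m.

4.17 m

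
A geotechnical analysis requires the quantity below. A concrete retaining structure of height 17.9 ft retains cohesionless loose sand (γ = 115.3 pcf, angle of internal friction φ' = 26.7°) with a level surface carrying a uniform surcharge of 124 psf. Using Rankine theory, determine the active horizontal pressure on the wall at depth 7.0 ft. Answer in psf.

354 psf

K_a = (1 − sin φ)/(1 + sin φ) = 0.3800.
σ_v = γz + q = 115.3 × 7.0 + 124 = 931.1 psf.
σ_h = K_a σ_v = 0.3800 × 931.1 = 353.8 psf.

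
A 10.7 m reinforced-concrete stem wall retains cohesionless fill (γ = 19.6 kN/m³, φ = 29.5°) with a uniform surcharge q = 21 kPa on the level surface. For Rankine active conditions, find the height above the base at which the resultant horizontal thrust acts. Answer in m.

K_a = 0.3401.
Triangular part P₁ = ½K_aγH² = 381.6 at H/3 = 3.567 m; rectangular part P₂ = K_a q H = 76.42 at H/2 = 5.350 m.
ȳ = (P₁·3.567 + P₂·5.350)/(P₁+P₂) = 3.864 m.

3.86 m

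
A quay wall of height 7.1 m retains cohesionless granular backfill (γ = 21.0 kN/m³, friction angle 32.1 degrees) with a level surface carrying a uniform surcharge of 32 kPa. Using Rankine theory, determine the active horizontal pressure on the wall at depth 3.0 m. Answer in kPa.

29.1 kPa

K_a = (1 − sin φ)/(1 + sin φ) = 0.3060.
σ_v = γz + q = 21.0 × 3.0 + 32 = 95.00 kPa.
σ_h = K_a σ_v = 0.3060 × 95.00 = 29.07 kPa.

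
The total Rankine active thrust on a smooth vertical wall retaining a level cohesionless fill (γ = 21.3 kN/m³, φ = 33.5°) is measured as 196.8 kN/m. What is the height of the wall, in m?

K_a = 0.2887. P_a = ½ K_a γ H² ⇒ H = √(2P_a/(K_a γ)).
H = √(2×196.8/(0.2887×21.3)) = 8.000 m.

8.00 m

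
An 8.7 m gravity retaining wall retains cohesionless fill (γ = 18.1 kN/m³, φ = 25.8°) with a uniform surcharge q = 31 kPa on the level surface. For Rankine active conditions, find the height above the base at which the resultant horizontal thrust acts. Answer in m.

K_a = 0.3935.
Triangular part P₁ = ½K_aγH² = 269.5 at H/3 = 2.900 m; rectangular part P₂ = K_a q H = 106.1 at H/2 = 4.350 m.
ȳ = (P₁·2.900 + P₂·4.350)/(P₁+P₂) = 3.310 m.

3.31 m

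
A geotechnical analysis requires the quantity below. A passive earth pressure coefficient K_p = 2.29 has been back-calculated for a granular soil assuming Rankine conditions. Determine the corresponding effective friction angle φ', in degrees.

23.1°

K_p = (1+sin φ)/(1−sin φ) ⇒ sin φ = (K_p − 1)/(K_p + 1) = 0.3921.
φ = arcsin(0.3921) = 23.09°.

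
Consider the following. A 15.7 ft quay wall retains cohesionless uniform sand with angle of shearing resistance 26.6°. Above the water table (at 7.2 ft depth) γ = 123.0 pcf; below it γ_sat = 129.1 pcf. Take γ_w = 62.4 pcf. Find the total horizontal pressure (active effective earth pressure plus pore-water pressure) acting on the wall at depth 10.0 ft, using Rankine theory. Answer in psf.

584 psf

K_a = (1 − sin φ)/(1 + sin φ) = 0.3814.
γ' = 129.1 − 62.4 = 66.70 pcf.
Effective vertical stress at 10.0 ft: σ'_v = 123.0×7.2 + 66.70×2.80 = 1072 psf.
σ'_h = K_a σ'_v = 0.3814 × 1072 = 409.0 psf; u = γ_w × 2.80 = 174.7 psf.
Total σ_h = 409.0 + 174.7 = 583.8 psf.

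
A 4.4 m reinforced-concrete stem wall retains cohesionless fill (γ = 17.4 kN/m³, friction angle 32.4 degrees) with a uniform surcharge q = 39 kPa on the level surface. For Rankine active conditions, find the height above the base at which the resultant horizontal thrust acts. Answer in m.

1.84 m

K_a = 0.3022.
Triangular part P₁ = ½K_aγH² = 50.91 at H/3 = 1.467 m; rectangular part P₂ = K_a q H = 51.86 at H/2 = 2.200 m.
ȳ = (P₁·1.467 + P₂·2.200)/(P₁+P₂) = 1.837 m.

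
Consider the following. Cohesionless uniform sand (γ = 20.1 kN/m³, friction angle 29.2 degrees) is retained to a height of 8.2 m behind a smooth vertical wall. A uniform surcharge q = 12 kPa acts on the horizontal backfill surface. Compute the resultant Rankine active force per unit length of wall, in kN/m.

K_a = tan²(45° − φ/2) = 0.3442.
Soil triangle: ½ K_a γ H² = 0.5×0.3442×20.1×8.2² = 232.6 kN/m.
Surcharge rectangle: K_a q H = 0.3442×12×8.2 = 33.87 kN/m.
Total = 232.6 + 33.87 = 266.5 kN/m.

266 kN/m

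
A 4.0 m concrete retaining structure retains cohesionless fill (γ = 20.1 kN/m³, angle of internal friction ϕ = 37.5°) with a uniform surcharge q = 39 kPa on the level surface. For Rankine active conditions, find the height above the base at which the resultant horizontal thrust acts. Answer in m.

1.66 m

K_a = 0.2432.
Triangular part P₁ = ½K_aγH² = 39.11 at H/3 = 1.333 m; rectangular part P₂ = K_a q H = 37.94 at H/2 = 2.000 m.
ȳ = (P₁·1.333 + P₂·2.000)/(P₁+P₂) = 1.662 m.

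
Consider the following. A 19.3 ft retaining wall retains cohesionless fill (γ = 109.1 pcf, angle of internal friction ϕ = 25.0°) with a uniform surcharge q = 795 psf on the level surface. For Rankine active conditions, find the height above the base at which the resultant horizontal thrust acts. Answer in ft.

K_a = 0.4059.
Triangular part P₁ = ½K_aγH² = 8247 at H/3 = 6.433 ft; rectangular part P₂ = K_a q H = 6227 at H/2 = 9.650 ft.
ȳ = (P₁·6.433 + P₂·9.650)/(P₁+P₂) = 7.817 ft.

7.82 ft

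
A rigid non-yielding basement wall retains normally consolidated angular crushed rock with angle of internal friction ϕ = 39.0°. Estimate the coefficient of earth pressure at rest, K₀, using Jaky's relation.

0.371

K₀ = 1 − sin φ' = 1 − sin 39.0° = 0.3707.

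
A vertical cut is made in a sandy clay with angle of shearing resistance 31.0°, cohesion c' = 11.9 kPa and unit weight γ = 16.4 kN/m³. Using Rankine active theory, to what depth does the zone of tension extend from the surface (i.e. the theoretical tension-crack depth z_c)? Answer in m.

2.57 m

K_a = tan²(45° − 31.0°/2) = 0.3201; √K_a = 0.5658.
The active pressure is zero where K_a γ z = 2c√K_a, so z_c = 2c/(γ√K_a) = 2×11.9/(16.4×0.5658) = 2.565 m.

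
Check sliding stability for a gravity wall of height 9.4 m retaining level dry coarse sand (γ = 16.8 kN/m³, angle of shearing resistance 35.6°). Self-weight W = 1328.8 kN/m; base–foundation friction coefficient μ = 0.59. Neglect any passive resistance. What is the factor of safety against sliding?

K_a = tan²(45° − 35.6°/2) = 0.2641.
P_a = ½K_aγH² = 0.5×0.2641×16.8×9.4² = 196.0 kN/m, acting at H/3 = 3.133 m above the base.
FS_sliding = μW / P_a = 0.59×1328.8 / 196.0 = 3.999.

4.00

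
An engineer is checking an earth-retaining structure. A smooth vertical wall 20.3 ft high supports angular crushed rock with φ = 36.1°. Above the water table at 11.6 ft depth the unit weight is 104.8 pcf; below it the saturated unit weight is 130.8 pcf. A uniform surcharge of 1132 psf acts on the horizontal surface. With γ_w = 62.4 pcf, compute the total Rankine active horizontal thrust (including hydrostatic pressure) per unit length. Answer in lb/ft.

13500 lb/ft

K_a = tan²(45° − φ/2) = 0.2585.
γ' = 130.8 − 62.4 = 68.40 pcf. h₂ = H − d_w = 8.7 ft.
σ'_h: at surface K_a·q = 292.6; at WT K_a(q+γd_w) = 606.9; at base K_a(q+γd_w+γ'h₂) = 760.7 psf.
P₁ = ½(292.6+606.9)×11.6 = 5217; P₂ = ½(606.9+760.7)×8.7 = 5949; P_w = ½γ_w h₂² = 2362.
Total = 5217+5949+2362 = 13530 lb/ft.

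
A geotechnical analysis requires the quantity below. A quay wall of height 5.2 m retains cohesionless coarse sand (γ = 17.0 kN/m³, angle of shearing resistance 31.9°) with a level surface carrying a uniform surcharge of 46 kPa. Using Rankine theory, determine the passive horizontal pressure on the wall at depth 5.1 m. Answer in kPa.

K_p = (1 + sin φ)/(1 − sin φ) = 3.241.
σ_v = γz + q = 17.0 × 5.1 + 46 = 132.7 kPa.
σ_h = K_p σ_v = 3.241 × 132.7 = 430.1 kPa.

430 kPa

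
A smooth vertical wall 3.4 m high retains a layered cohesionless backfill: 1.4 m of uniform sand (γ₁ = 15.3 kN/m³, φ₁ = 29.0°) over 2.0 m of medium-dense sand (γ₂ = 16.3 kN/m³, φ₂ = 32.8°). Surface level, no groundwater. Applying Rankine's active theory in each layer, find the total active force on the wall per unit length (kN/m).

K_a1 = tan²(45°−29.0°/2) = 0.3470; K_a2 = tan²(45°−32.8°/2) = 0.2973.
Layer 1: σ at base = K_a1 γ₁ h₁ = 7.432 kPa; P₁ = ½×7.432×1.4 = 5.203.
Layer 2: σ_v at top = γ₁h₁ = 21.42; σ_h top = K_a2×21.42 = 6.367; σ_h base = K_a2×(21.42+16.3×2.0) = 16.06.
P₂ = ½(6.367+16.06)×2.0 = 22.43. Total P_a = 5.203+22.43 = 27.63 kN/m.

27.6 kN/m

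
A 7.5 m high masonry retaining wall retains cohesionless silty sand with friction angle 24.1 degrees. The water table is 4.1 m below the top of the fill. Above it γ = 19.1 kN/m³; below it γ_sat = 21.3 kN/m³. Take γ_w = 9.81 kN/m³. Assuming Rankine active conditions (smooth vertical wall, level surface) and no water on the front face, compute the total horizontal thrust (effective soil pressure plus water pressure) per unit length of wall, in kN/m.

K_a = tan²(45° − φ/2) = 0.4201.
γ' = 21.3 − 9.81 = 11.49 kN/m³. Depth below WT = 3.4 m.
σ'_h at WT = K_a γ d_w = 32.90 kPa; at base = 32.90 + K_a γ' × 3.4 = 49.31 kPa.
P₁ (0–4.1 m) = ½×32.90×4.1 = 67.44. P₂ (4.1–7.5 m) = ½(32.90+49.31)×3.4 = 139.8.
P_w = ½ γ_w h₂² = 0.5×9.81×3.4² = 56.70. Total = 67.44+139.8+56.70 = 263.9 kN/m.

264 kN/m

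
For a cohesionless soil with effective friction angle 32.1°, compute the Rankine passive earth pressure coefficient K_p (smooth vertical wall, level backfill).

K_p = (1 + sin φ)/(1 − sin φ) = tan²(45° + 32.1°/2) = 3.268.

3.27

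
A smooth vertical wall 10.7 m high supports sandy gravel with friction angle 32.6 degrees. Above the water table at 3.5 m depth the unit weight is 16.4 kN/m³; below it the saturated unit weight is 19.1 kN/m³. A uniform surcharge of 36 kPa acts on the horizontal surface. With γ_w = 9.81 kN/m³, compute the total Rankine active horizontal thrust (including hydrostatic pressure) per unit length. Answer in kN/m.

596 kN/m

K_a = tan²(45° − φ/2) = 0.2997.
γ' = 19.1 − 9.81 = 9.290 kN/m³. h₂ = H − d_w = 7.2 m.
σ'_h: at surface K_a·q = 10.79; at WT K_a(q+γd_w) = 28.00; at base K_a(q+γd_w+γ'h₂) = 48.04 kPa.
P₁ = ½(10.79+28.00)×3.5 = 67.88; P₂ = ½(28.00+48.04)×7.2 = 273.7; P_w = ½γ_w h₂² = 254.3.
Total = 67.88+273.7+254.3 = 595.9 kN/m.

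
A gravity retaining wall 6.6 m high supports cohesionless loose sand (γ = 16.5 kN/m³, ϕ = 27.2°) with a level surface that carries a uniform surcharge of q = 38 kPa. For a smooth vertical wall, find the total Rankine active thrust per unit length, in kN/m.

227 kN/m

K_a = tan²(45° − φ/2) = 0.3726.
Soil triangle: ½ K_a γ H² = 0.5×0.3726×16.5×6.6² = 133.9 kN/m.
Surcharge rectangle: K_a q H = 0.3726×38×6.6 = 93.45 kN/m.
Total = 133.9 + 93.45 = 227.3 kN/m.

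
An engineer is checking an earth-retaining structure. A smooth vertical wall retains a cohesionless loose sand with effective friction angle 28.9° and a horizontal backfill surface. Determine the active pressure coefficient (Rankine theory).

0.348

K_a = (1 − sin φ)/(1 + sin φ) = (1 − sin 28.9°)/(1 + sin 28.9°) = 0.3484.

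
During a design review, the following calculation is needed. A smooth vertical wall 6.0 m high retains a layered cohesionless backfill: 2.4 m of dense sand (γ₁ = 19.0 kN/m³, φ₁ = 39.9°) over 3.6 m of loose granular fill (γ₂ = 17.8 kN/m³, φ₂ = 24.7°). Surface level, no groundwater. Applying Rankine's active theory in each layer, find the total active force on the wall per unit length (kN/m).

K_a1 = tan²(45°−39.9°/2) = 0.2184; K_a2 = tan²(45°−24.7°/2) = 0.4106.
Layer 1: σ at base = K_a1 γ₁ h₁ = 9.961 kPa; P₁ = ½×9.961×2.4 = 11.95.
Layer 2: σ_v at top = γ₁h₁ = 45.60; σ_h top = K_a2×45.60 = 18.72; σ_h base = K_a2×(45.60+17.8×3.6) = 45.03.
P₂ = ½(18.72+45.03)×3.6 = 114.8. Total P_a = 11.95+114.8 = 126.7 kN/m.

127 kN/m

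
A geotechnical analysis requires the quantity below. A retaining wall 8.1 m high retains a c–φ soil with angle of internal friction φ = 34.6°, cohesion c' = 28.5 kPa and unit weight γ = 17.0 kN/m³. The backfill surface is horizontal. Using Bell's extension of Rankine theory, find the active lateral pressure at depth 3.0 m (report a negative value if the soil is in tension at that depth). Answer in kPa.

K_a = (1 − sin φ)/(1 + sin φ) = 0.2756.
σ_a = K_a γ z − 2c√K_a = 0.2756×17.0×3.0 − 2×28.5×0.5250 = -15.87 kPa.

-15.9 kPa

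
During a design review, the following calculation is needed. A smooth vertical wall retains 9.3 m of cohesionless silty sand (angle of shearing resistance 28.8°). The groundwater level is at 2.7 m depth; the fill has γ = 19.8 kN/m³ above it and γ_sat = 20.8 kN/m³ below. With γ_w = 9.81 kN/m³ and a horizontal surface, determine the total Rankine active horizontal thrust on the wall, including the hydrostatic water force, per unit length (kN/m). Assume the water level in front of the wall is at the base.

446 kN/m

K_a = tan²(45° − φ/2) = 0.3498.
γ' = 20.8 − 9.81 = 10.99 kN/m³. Depth below WT = 6.6 m.
σ'_h at WT = K_a γ d_w = 18.70 kPa; at base = 18.70 + K_a γ' × 6.6 = 44.07 kPa.
P₁ (0–2.7 m) = ½×18.70×2.7 = 25.24. P₂ (2.7–9.3 m) = ½(18.70+44.07)×6.6 = 207.1.
P_w = ½ γ_w h₂² = 0.5×9.81×6.6² = 213.7. Total = 25.24+207.1+213.7 = 446.0 kN/m.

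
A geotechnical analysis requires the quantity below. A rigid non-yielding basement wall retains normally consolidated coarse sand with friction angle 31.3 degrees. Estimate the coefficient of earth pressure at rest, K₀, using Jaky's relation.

0.480

K₀ = 1 − sin φ' = 1 − sin 31.3° = 0.4805.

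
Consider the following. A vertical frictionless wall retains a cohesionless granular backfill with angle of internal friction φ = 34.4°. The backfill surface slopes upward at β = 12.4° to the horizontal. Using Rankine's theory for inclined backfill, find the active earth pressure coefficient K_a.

K_a = cos β · (cos β − √(cos²β − cos²φ)) / (cos β + √(cos²β − cos²φ)).
cos β = 0.9767, cos φ = 0.8251, √(cos²β − cos²φ) = 0.5226.
K_a = 0.9767 × (0.9767 − 0.5226)/(0.9767 + 0.5226) = 0.2958.

0.296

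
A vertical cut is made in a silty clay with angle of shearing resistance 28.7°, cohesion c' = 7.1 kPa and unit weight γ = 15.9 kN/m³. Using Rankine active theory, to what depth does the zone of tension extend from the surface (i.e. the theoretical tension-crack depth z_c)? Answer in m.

K_a = tan²(45° − 28.7°/2) = 0.3511; √K_a = 0.5926.
The active pressure is zero where K_a γ z = 2c√K_a, so z_c = 2c/(γ√K_a) = 2×7.1/(15.9×0.5926) = 1.507 m.

1.51 m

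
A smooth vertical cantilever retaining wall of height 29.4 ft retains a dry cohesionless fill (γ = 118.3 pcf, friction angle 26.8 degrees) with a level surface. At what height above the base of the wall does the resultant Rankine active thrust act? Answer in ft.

K_a = 0.3785.
The pressure distribution is triangular, so the resultant acts at H/3 above the base = 29.4/3 = 9.800 ft.

9.80 ft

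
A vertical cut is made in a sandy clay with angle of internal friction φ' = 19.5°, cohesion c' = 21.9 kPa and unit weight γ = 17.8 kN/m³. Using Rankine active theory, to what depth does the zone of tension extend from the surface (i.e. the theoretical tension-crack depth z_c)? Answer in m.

K_a = tan²(45° − 19.5°/2) = 0.4995; √K_a = 0.7067.
The active pressure is zero where K_a γ z = 2c√K_a, so z_c = 2c/(γ√K_a) = 2×21.9/(17.8×0.7067) = 3.482 m.

3.48 m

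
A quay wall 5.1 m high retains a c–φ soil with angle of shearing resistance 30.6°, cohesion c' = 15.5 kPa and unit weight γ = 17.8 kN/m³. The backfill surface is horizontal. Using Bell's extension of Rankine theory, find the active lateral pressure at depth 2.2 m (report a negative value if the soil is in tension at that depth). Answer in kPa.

-4.94 kPa

K_a = (1 − sin φ)/(1 + sin φ) = 0.3253.
σ_a = K_a γ z − 2c√K_a = 0.3253×17.8×2.2 − 2×15.5×0.5704 = -4.942 kPa.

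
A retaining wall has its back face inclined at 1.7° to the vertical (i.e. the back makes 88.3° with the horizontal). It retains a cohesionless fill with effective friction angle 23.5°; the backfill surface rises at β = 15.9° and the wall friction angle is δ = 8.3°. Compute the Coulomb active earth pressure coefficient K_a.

0.543

K_a = sin²(α+φ) / [sin²α · sin(α−δ) · (1 + √{sin(φ+δ)sin(φ−β) / (sin(α−δ)sin(α+β))})²].
With α = 88.3°, φ = 23.5°, δ = 8.3°, β = 15.9°: K_a = 0.5431.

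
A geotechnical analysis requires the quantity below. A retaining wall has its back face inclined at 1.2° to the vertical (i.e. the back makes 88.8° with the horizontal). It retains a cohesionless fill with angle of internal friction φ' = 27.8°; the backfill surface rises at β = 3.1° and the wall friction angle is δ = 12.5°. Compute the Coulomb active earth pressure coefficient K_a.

K_a = sin²(α+φ) / [sin²α · sin(α−δ) · (1 + √{sin(φ+δ)sin(φ−β) / (sin(α−δ)sin(α+β))})²].
With α = 88.8°, φ = 27.8°, δ = 12.5°, β = 3.1°: K_a = 0.3528.

0.353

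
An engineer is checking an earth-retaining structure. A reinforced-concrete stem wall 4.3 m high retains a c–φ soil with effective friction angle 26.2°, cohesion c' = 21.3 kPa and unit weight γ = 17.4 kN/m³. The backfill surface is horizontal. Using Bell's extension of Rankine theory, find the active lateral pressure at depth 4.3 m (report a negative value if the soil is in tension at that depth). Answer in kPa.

2.47 kPa

K_a = (1 − sin φ)/(1 + sin φ) = 0.3874.
σ_a = K_a γ z − 2c√K_a = 0.3874×17.4×4.3 − 2×21.3×0.6224 = 2.472 kPa.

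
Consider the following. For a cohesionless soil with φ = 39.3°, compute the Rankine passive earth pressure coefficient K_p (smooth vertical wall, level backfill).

4.46

K_p = (1 + sin φ)/(1 − sin φ) = tan²(45° + 39.3°/2) = 4.455.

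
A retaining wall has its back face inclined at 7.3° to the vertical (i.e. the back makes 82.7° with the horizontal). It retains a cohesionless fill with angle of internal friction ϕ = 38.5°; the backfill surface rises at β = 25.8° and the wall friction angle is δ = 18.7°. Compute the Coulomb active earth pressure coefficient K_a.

0.385

K_a = sin²(α+φ) / [sin²α · sin(α−δ) · (1 + √{sin(φ+δ)sin(φ−β) / (sin(α−δ)sin(α+β))})²].
With α = 82.7°, φ = 38.5°, δ = 18.7°, β = 25.8°: K_a = 0.3852.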